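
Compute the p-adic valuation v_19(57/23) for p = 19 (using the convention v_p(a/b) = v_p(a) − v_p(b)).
v_19(57/23) = 1

Factor powers of 19 from the numerator and denominator of the reduced fraction: 57 = 19^1 · 3 and 23 = 19^0 · 23. Apply v_p(a/b) = v_p(a) − v_p(b): v_19(57/23) = 1 − 0 = 1.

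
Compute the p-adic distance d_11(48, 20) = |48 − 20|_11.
d_11(48, 20) = 1

Step 1 — x − y = 48 − 20 = 28. Step 2 — v_11(28) = 0 (factor: 28 = (11^0 · 28); the sign does not affect v_p). Step 3 — |x − y|_11 = 11^{0} = 1.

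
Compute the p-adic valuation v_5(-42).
v_5(-42) = 0

v_5(n) is the largest exponent k such that 5^k divides n. Factor out: -42 = -5^0 · 42. (Sign doesn't affect v_p.) So v_5(-42) = 0.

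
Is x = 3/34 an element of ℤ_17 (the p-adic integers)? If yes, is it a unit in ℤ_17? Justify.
x ∉ ℤ_17 (v_17(x) = -1 < 0)

ℤ_17 = {x ∈ ℚ_17 : v_17(x) ≥ 0} and ℤ_17^× = {x ∈ ℤ_17 : v_17(x) = 0}. Here v_17(3/34) = v_17(num) − v_17(den) = -1; compare against these criteria.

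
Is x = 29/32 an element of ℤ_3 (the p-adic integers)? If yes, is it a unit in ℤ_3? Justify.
x ∈ ℤ_3^× (unit); v_3(x) = 0

ℤ_3 = {x ∈ ℚ_3 : v_3(x) ≥ 0} and ℤ_3^× = {x ∈ ℤ_3 : v_3(x) = 0}. Here v_3(29/32) = v_3(num) − v_3(den) = 0; compare against these criteria.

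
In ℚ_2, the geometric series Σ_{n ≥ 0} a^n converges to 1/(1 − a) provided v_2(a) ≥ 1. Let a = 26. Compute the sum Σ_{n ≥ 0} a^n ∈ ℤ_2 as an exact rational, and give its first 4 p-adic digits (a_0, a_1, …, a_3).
Σ a^n = 1/(1 − a) = -1/25;  first 4 digits = (1, 1, 1, 0)

v_2(a) = 1 ≥ 1, so the series converges in ℤ_2 to 1/(1 − a) = 1/(1 − 26) = -1/25. Expand this rational in ℤ_2: compute digits iteratively via d_i = x_i mod 2, x_{i+1} = (x_i − d_i)/2. The first 4 digits are (1, 1, 1, 0).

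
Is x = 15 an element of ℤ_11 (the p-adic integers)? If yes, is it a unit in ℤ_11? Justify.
x ∈ ℤ_11^× (unit); v_11(x) = 0

ℤ_11 = {x ∈ ℚ_11 : v_11(x) ≥ 0} and ℤ_11^× = {x ∈ ℤ_11 : v_11(x) = 0}. Here v_11(15) = v_11(num) − v_11(den) = 0; compare against these criteria.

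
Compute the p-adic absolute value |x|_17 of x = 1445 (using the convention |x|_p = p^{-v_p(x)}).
|1445|_17 = 1/289

Step 1 — compute v_17(x) by factoring powers of 17 out of the numerator and denominator: v_17(1445) = 2. Step 2 — apply |x|_p = p^{-v_p(x)} = 17^{-2} = 1/289.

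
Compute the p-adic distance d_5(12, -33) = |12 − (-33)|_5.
d_5(12, -33) = 1/5

Step 1 — x − y = 12 − (-33) = 45. Step 2 — v_5(45) = 1 (factor: 45 = (5^1 · 9); the sign does not affect v_p). Step 3 — |x − y|_5 = 5^{-1} = 1/5.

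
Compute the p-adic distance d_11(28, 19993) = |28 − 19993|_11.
d_11(28, 19993) = 1/1331

Step 1 — x − y = 28 − 19993 = -19965. Step 2 — v_11(-19965) = 3 (factor: -19965 = −(11^3 · 15); the sign does not affect v_p). Step 3 — |x − y|_11 = 11^{-3} = 1/1331.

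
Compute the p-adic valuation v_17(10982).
v_17(10982) = 2

v_17(n) is the largest exponent k such that 17^k divides n. Factor out: 10982 = 17^2 · 38. (Sign doesn't affect v_p.) So v_17(10982) = 2.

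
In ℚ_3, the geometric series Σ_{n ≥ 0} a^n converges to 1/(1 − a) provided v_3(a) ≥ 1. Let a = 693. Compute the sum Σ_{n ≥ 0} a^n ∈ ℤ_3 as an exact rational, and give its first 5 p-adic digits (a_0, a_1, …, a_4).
Σ a^n = 1/(1 − a) = -1/692;  first 5 digits = (1, 0, 2, 1, 0)

v_3(a) = 2 ≥ 1, so the series converges in ℤ_3 to 1/(1 − a) = 1/(1 − 693) = -1/692. Expand this rational in ℤ_3: compute digits iteratively via d_i = x_i mod 3, x_{i+1} = (x_i − d_i)/3. The first 5 digits are (1, 0, 2, 1, 0).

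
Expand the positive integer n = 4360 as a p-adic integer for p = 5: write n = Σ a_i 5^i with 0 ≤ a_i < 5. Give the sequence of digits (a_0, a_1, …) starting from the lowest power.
(a_0, a_1, …) = (0, 2, 4, 4, 1, 1)

Repeated division by 5 gives the digits low-to-high: 4360 = 2·5^1 + 4·5^2 + 4·5^3 + 1·5^4 + 1·5^5. Digit sequence: (0, 2, 4, 4, 1, 1).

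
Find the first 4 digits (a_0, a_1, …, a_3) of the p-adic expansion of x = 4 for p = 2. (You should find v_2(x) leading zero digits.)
(a_0, …, a_3) = (0, 0, 1, 0)

v_2(4) = 2, so a_0 = ... = a_1 = 0. Factor out: x = 2^2 · u with u = 1 a unit in ℤ_2. Expand u iteratively via a_{v+i} = u_i mod 2, u_{i+1} = (u_i − a_{v+i})/2:
  u_0 = 1;  a_2 = 1;  u_1 = (u_0 − 1)/2 = 0
  u_1 = 0;  a_3 = 0;  u_2 = (u_1 − 0)/2 = 0
Digits: (0, 0, 1, 0).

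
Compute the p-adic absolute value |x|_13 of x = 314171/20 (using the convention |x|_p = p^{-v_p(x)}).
|314171/20|_13 = 1/28561

Step 1 — compute v_13(x) by factoring powers of 13 out of the numerator and denominator: v_13(314171/20) = 4. Step 2 — apply |x|_p = p^{-v_p(x)} = 13^{-4} = 1/28561.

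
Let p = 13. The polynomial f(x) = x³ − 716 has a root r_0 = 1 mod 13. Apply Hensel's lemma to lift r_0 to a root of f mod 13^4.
r_3 = 16914 (mod 28561)

Hensel: r_{i+1} = r_i − f(r_i)/f′(r_i) mod 13^{i+2}, where f′(x) = 3x². Iterate:
  r_0 = 1 (mod 13)
  r_1 = 14 (mod 169)
  r_2 = 1535 (mod 2197)
  r_3 = 16914 (mod 28561)
Final: r = 16914 with f(r) ≡ 0 mod 13^4.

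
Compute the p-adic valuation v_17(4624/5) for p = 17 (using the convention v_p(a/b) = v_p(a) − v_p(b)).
v_17(4624/5) = 2

Factor powers of 17 from the numerator and denominator of the reduced fraction: 4624 = 17^2 · 16 and 5 = 17^0 · 5. Apply v_p(a/b) = v_p(a) − v_p(b): v_17(4624/5) = 2 − 0 = 2.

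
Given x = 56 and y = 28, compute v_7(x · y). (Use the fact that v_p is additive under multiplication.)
v_7(1568) = 2

v_p(x) = 1 (factor: 56 = 7^1 · 8); v_p(y) = 1 (factor: 28 = 7^1 · 4). Additivity: v_p(xy) = v_p(x) + v_p(y) = 1 + 1 = 2. (Direct check: xy = 1568 = 7^2 · (32).)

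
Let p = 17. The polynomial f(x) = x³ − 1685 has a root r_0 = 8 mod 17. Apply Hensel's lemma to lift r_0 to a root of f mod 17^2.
r_1 = 127 (mod 289)

Hensel: r_{i+1} = r_i − f(r_i)/f′(r_i) mod 17^{i+2}, where f′(x) = 3x². Iterate:
  r_0 = 8 (mod 17)
  r_1 = 127 (mod 289)
Final: r = 127 with f(r) ≡ 0 mod 17^2.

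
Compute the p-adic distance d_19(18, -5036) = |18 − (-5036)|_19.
d_19(18, -5036) = 1/361

Step 1 — x − y = 18 − (-5036) = 5054. Step 2 — v_19(5054) = 2 (factor: 5054 = (19^2 · 14); the sign does not affect v_p). Step 3 — |x − y|_19 = 19^{-2} = 1/361.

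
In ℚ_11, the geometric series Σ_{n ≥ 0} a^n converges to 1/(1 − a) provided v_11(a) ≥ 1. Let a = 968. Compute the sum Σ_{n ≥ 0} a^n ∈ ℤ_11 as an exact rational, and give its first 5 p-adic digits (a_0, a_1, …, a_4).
Σ a^n = 1/(1 − a) = -1/967;  first 5 digits = (1, 0, 8, 0, 9)

v_11(a) = 2 ≥ 1, so the series converges in ℤ_11 to 1/(1 − a) = 1/(1 − 968) = -1/967. Expand this rational in ℤ_11: compute digits iteratively via d_i = x_i mod 11, x_{i+1} = (x_i − d_i)/11. The first 5 digits are (1, 0, 8, 0, 9).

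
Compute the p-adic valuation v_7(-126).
v_7(-126) = 1

v_7(n) is the largest exponent k such that 7^k divides n. Factor out: -126 = -7^1 · 18. (Sign doesn't affect v_p.) So v_7(-126) = 1.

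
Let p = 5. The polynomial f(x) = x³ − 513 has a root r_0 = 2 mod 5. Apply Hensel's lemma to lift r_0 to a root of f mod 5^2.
r_1 = 17 (mod 25)

Hensel: r_{i+1} = r_i − f(r_i)/f′(r_i) mod 5^{i+2}, where f′(x) = 3x². Iterate:
  r_0 = 2 (mod 5)
  r_1 = 17 (mod 25)
Final: r = 17 with f(r) ≡ 0 mod 5^2.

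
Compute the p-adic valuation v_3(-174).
v_3(-174) = 1

v_3(n) is the largest exponent k such that 3^k divides n. Factor out: -174 = -3^1 · 58. (Sign doesn't affect v_p.) So v_3(-174) = 1.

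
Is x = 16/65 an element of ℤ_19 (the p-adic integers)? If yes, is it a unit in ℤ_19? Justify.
x ∈ ℤ_19^× (unit); v_19(x) = 0

ℤ_19 = {x ∈ ℚ_19 : v_19(x) ≥ 0} and ℤ_19^× = {x ∈ ℤ_19 : v_19(x) = 0}. Here v_19(16/65) = v_19(num) − v_19(den) = 0; compare against these criteria.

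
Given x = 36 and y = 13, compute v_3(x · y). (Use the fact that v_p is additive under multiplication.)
v_3(468) = 2

v_p(x) = 2 (factor: 36 = 3^2 · 4); v_p(y) = 0 (factor: 13 = 3^0 · 13). Additivity: v_p(xy) = v_p(x) + v_p(y) = 2 + 0 = 2. (Direct check: xy = 468 = 3^2 · (52).)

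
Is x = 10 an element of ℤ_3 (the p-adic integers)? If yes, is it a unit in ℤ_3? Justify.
x ∈ ℤ_3^× (unit); v_3(x) = 0

ℤ_3 = {x ∈ ℚ_3 : v_3(x) ≥ 0} and ℤ_3^× = {x ∈ ℤ_3 : v_3(x) = 0}. Here v_3(10) = v_3(num) − v_3(den) = 0; compare against these criteria.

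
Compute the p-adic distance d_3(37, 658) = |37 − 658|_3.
d_3(37, 658) = 1/27

Step 1 — x − y = 37 − 658 = -621. Step 2 — v_3(-621) = 3 (factor: -621 = −(3^3 · 23); the sign does not affect v_p). Step 3 — |x − y|_3 = 3^{-3} = 1/27.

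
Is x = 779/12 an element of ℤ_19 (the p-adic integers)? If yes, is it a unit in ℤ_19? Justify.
x ∈ ℤ_19 but not a unit; v_19(x) = 1 > 0

ℤ_19 = {x ∈ ℚ_19 : v_19(x) ≥ 0} and ℤ_19^× = {x ∈ ℤ_19 : v_19(x) = 0}. Here v_19(779/12) = v_19(num) − v_19(den) = 1; compare against these criteria.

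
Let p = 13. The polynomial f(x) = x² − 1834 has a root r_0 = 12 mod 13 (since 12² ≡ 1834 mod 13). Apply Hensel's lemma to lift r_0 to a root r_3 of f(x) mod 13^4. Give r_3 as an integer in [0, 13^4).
r_3 = 16743 (mod 28561)

Hensel's recurrence: r_{i+1} = r_i − f(r_i)·(f′(r_i))^{-1} mod 13^{i+2}, with f′(x) = 2x. Iterate:
  r_0 = 12 (mod 13)
  r_1 = 12 (mod 169)
  r_2 = 1364 (mod 2197)
  r_3 = 16743 (mod 28561)
Final: r_3 = 16743, and one checks f(r_3) ≡ 0 mod 13^4.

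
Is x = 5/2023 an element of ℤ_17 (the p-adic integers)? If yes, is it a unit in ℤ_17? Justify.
x ∉ ℤ_17 (v_17(x) = -2 < 0)

ℤ_17 = {x ∈ ℚ_17 : v_17(x) ≥ 0} and ℤ_17^× = {x ∈ ℤ_17 : v_17(x) = 0}. Here v_17(5/2023) = v_17(num) − v_17(den) = -2; compare against these criteria.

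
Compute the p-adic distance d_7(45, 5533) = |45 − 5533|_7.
d_7(45, 5533) = 1/343

Step 1 — x − y = 45 − 5533 = -5488. Step 2 — v_7(-5488) = 3 (factor: -5488 = −(7^3 · 16); the sign does not affect v_p). Step 3 — |x − y|_7 = 7^{-3} = 1/343.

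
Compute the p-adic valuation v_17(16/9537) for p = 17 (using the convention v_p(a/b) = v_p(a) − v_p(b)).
v_17(16/9537) = -2

Factor powers of 17 from the numerator and denominator of the reduced fraction: 16 = 17^0 · 16 and 9537 = 17^2 · 33. Apply v_p(a/b) = v_p(a) − v_p(b): v_17(16/9537) = 0 − 2 = -2.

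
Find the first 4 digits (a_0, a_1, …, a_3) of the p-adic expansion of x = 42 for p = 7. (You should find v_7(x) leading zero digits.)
(a_0, …, a_3) = (0, 6, 0, 0)

v_7(42) = 1, so a_0 = ... = a_0 = 0. Factor out: x = 7^1 · u with u = 6 a unit in ℤ_7. Expand u iteratively via a_{v+i} = u_i mod 7, u_{i+1} = (u_i − a_{v+i})/7:
  u_0 = 6;  a_1 = 6;  u_1 = (u_0 − 6)/7 = 0
  u_1 = 0;  a_2 = 0;  u_2 = (u_1 − 0)/7 = 0
  u_2 = 0;  a_3 = 0;  u_3 = (u_2 − 0)/7 = 0
Digits: (0, 6, 0, 0).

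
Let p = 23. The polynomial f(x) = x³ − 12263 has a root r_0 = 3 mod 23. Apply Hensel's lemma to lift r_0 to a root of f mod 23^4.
r_3 = 241641 (mod 279841)

Hensel: r_{i+1} = r_i − f(r_i)/f′(r_i) mod 23^{i+2}, where f′(x) = 3x². Iterate:
  r_0 = 3 (mod 23)
  r_1 = 417 (mod 529)
  r_2 = 10468 (mod 12167)
  r_3 = 241641 (mod 279841)
Final: r = 241641 with f(r) ≡ 0 mod 23^4.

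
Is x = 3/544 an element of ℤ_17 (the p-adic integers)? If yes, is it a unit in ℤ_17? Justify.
x ∉ ℤ_17 (v_17(x) = -1 < 0)

ℤ_17 = {x ∈ ℚ_17 : v_17(x) ≥ 0} and ℤ_17^× = {x ∈ ℤ_17 : v_17(x) = 0}. Here v_17(3/544) = v_17(num) − v_17(den) = -1; compare against these criteria.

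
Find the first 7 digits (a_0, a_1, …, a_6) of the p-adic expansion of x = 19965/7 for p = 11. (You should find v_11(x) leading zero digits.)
(a_0, …, a_6) = (0, 0, 0, 10, 4, 9, 7)

v_11(19965/7) = 3, so a_0 = ... = a_2 = 0. Factor out: x = 11^3 · u with u = 15/7 a unit in ℤ_11. Expand u iteratively via a_{v+i} = u_i mod 11, u_{i+1} = (u_i − a_{v+i})/11:
  u_0 = 15/7;  a_3 = 10;  u_1 = (u_0 − 10)/11 = -5/7
  u_1 = -5/7;  a_4 = 4;  u_2 = (u_1 − 4)/11 = -3/7
  u_2 = -3/7;  a_5 = 9;  u_3 = (u_2 − 9)/11 = -6/7
  u_3 = -6/7;  a_6 = 7;  u_4 = (u_3 − 7)/11 = -5/7
Digits: (0, 0, 0, 10, 4, 9, 7).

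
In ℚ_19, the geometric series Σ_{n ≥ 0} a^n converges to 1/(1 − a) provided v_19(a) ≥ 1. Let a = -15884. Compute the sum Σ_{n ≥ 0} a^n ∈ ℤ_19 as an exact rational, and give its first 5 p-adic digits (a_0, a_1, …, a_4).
Σ a^n = 1/(1 − a) = 1/15885;  first 5 digits = (1, 0, 13, 16, 16)

v_19(a) = 2 ≥ 1, so the series converges in ℤ_19 to 1/(1 − a) = 1/(1 − (-15884)) = 1/15885. Expand this rational in ℤ_19: compute digits iteratively via d_i = x_i mod 19, x_{i+1} = (x_i − d_i)/19. The first 5 digits are (1, 0, 13, 16, 16).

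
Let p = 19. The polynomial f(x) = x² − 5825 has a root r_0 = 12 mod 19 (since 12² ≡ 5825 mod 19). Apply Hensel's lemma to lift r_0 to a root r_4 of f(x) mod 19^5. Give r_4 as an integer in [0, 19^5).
r_4 = 1340025 (mod 2476099)

Hensel's recurrence: r_{i+1} = r_i − f(r_i)·(f′(r_i))^{-1} mod 19^{i+2}, with f′(x) = 2x. Iterate:
  r_0 = 12 (mod 19)
  r_1 = 354 (mod 361)
  r_2 = 2520 (mod 6859)
  r_3 = 36815 (mod 130321)
  r_4 = 1340025 (mod 2476099)
Final: r_4 = 1340025, and one checks f(r_4) ≡ 0 mod 19^5.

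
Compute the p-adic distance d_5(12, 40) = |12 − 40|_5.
d_5(12, 40) = 1

Step 1 — x − y = 12 − 40 = -28. Step 2 — v_5(-28) = 0 (factor: -28 = −(5^0 · 28); the sign does not affect v_p). Step 3 — |x − y|_5 = 5^{0} = 1.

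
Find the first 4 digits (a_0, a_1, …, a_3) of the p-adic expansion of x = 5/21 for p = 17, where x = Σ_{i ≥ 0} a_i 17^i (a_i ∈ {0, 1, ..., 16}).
(a_0, …, a_3) = (14, 0, 4, 3)

v_17(5/21) = 0 (numerator and denominator both coprime to 17), so x ∈ ℤ_17^×. Compute digits iteratively via a_i = x_i mod 17, x_{i+1} = (x_i − a_i)/17, with x_0 = x:
  x_0 = 5/21;  a_0 = 14;  x_1 = (x_0 − 14)/17 = -17/21
  x_1 = -17/21;  a_1 = 0;  x_2 = (x_1 − 0)/17 = -1/21
  x_2 = -1/21;  a_2 = 4;  x_3 = (x_2 − 4)/17 = -5/21
  x_3 = -5/21;  a_3 = 3;  x_4 = (x_3 − 3)/17 = -4/21
Digits: (14, 0, 4, 3).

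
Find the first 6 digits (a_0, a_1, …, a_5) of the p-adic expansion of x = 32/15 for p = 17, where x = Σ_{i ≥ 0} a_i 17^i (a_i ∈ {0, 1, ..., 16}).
(a_0, …, a_5) = (1, 8, 12, 14, 15, 7)

v_17(32/15) = 0 (numerator and denominator both coprime to 17), so x ∈ ℤ_17^×. Compute digits iteratively via a_i = x_i mod 17, x_{i+1} = (x_i − a_i)/17, with x_0 = x:
  x_0 = 32/15;  a_0 = 1;  x_1 = (x_0 − 1)/17 = 1/15
  x_1 = 1/15;  a_1 = 8;  x_2 = (x_1 − 8)/17 = -7/15
  x_2 = -7/15;  a_2 = 12;  x_3 = (x_2 − 12)/17 = -11/15
  x_3 = -11/15;  a_3 = 14;  x_4 = (x_3 − 14)/17 = -13/15
  x_4 = -13/15;  a_4 = 15;  x_5 = (x_4 − 15)/17 = -14/15
  x_5 = -14/15;  a_5 = 7;  x_6 = (x_5 − 7)/17 = -7/15
Digits: (1, 8, 12, 14, 15, 7).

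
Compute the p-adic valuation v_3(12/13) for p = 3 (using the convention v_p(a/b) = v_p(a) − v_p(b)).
v_3(12/13) = 1

Factor powers of 3 from the numerator and denominator of the reduced fraction: 12 = 3^1 · 4 and 13 = 3^0 · 13. Apply v_p(a/b) = v_p(a) − v_p(b): v_3(12/13) = 1 − 0 = 1.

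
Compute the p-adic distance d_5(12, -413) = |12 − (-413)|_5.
d_5(12, -413) = 1/25

Step 1 — x − y = 12 − (-413) = 425. Step 2 — v_5(425) = 2 (factor: 425 = (5^2 · 17); the sign does not affect v_p). Step 3 — |x − y|_5 = 5^{-2} = 1/25.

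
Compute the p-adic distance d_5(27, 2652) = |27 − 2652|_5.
d_5(27, 2652) = 1/125

Step 1 — x − y = 27 − 2652 = -2625. Step 2 — v_5(-2625) = 3 (factor: -2625 = −(5^3 · 21); the sign does not affect v_p). Step 3 — |x − y|_5 = 5^{-3} = 1/125.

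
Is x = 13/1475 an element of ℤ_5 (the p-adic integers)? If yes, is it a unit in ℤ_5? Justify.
x ∉ ℤ_5 (v_5(x) = -2 < 0)

ℤ_5 = {x ∈ ℚ_5 : v_5(x) ≥ 0} and ℤ_5^× = {x ∈ ℤ_5 : v_5(x) = 0}. Here v_5(13/1475) = v_5(num) − v_5(den) = -2; compare against these criteria.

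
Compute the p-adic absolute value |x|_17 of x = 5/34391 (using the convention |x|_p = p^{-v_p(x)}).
|5/34391|_17 = 4913

Step 1 — compute v_17(x) by factoring powers of 17 out of the numerator and denominator: v_17(5/34391) = -3. Step 2 — apply |x|_p = p^{-v_p(x)} = 17^{3} = 4913.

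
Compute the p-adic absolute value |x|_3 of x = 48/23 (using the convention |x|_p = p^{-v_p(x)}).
|48/23|_3 = 1/3

Step 1 — compute v_3(x) by factoring powers of 3 out of the numerator and denominator: v_3(48/23) = 1. Step 2 — apply |x|_p = p^{-v_p(x)} = 3^{-1} = 1/3.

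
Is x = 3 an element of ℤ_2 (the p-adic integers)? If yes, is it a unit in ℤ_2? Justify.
x ∈ ℤ_2^× (unit); v_2(x) = 0

ℤ_2 = {x ∈ ℚ_2 : v_2(x) ≥ 0} and ℤ_2^× = {x ∈ ℤ_2 : v_2(x) = 0}. Here v_2(3) = v_2(num) − v_2(den) = 0; compare against these criteria.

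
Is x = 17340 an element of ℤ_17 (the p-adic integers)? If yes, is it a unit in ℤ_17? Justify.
x ∈ ℤ_17 but not a unit; v_17(x) = 2 > 0

ℤ_17 = {x ∈ ℚ_17 : v_17(x) ≥ 0} and ℤ_17^× = {x ∈ ℤ_17 : v_17(x) = 0}. Here v_17(17340) = v_17(num) − v_17(den) = 2; compare against these criteria.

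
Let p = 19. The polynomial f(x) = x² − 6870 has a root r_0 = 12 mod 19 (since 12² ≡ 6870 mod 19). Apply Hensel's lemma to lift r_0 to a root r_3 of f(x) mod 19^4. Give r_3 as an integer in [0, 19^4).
r_3 = 8505 (mod 130321)

Hensel's recurrence: r_{i+1} = r_i − f(r_i)·(f′(r_i))^{-1} mod 19^{i+2}, with f′(x) = 2x. Iterate:
  r_0 = 12 (mod 19)
  r_1 = 202 (mod 361)
  r_2 = 1646 (mod 6859)
  r_3 = 8505 (mod 130321)
Final: r_3 = 8505, and one checks f(r_3) ≡ 0 mod 19^4.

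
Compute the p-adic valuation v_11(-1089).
v_11(-1089) = 2

v_11(n) is the largest exponent k such that 11^k divides n. Factor out: -1089 = -11^2 · 9. (Sign doesn't affect v_p.) So v_11(-1089) = 2.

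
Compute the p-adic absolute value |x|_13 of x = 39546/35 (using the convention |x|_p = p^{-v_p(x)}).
|39546/35|_13 = 1/2197

Step 1 — compute v_13(x) by factoring powers of 13 out of the numerator and denominator: v_13(39546/35) = 3. Step 2 — apply |x|_p = p^{-v_p(x)} = 13^{-3} = 1/2197.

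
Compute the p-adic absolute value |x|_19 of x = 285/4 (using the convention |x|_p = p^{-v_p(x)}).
|285/4|_19 = 1/19

Step 1 — compute v_19(x) by factoring powers of 19 out of the numerator and denominator: v_19(285/4) = 1. Step 2 — apply |x|_p = p^{-v_p(x)} = 19^{-1} = 1/19.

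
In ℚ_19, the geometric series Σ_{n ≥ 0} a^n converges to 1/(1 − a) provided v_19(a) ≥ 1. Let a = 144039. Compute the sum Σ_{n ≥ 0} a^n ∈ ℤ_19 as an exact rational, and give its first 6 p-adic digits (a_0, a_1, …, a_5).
Σ a^n = 1/(1 − a) = -1/144038;  first 6 digits = (1, 0, 0, 2, 1, 0)

v_19(a) = 3 ≥ 1, so the series converges in ℤ_19 to 1/(1 − a) = 1/(1 − 144039) = -1/144038. Expand this rational in ℤ_19: compute digits iteratively via d_i = x_i mod 19, x_{i+1} = (x_i − d_i)/19. The first 6 digits are (1, 0, 0, 2, 1, 0).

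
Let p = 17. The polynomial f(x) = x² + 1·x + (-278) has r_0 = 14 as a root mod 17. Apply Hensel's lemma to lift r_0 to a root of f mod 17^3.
r_2 = 4740 (mod 4913)

Hensel: r_{i+1} = r_i − f(r_i)·(f′(r_i))^{-1} mod 17^{i+2}, f′(x) = 2x + 1. Iterate:
  r_0 = 14 (mod 17)
  r_1 = 116 (mod 289)
  r_2 = 4740 (mod 4913)
Final: r = 4740 satisfies f(r) ≡ 0 mod 17^3.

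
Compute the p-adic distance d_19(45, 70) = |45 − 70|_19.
d_19(45, 70) = 1

Step 1 — x − y = 45 − 70 = -25. Step 2 — v_19(-25) = 0 (factor: -25 = −(19^0 · 25); the sign does not affect v_p). Step 3 — |x − y|_19 = 19^{0} = 1.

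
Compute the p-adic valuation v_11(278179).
v_11(278179) = 4

v_11(n) is the largest exponent k such that 11^k divides n. Factor out: 278179 = 11^4 · 19. (Sign doesn't affect v_p.) So v_11(278179) = 4.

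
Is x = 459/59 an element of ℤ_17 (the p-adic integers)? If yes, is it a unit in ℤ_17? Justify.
x ∈ ℤ_17 but not a unit; v_17(x) = 1 > 0

ℤ_17 = {x ∈ ℚ_17 : v_17(x) ≥ 0} and ℤ_17^× = {x ∈ ℤ_17 : v_17(x) = 0}. Here v_17(459/59) = v_17(num) − v_17(den) = 1; compare against these criteria.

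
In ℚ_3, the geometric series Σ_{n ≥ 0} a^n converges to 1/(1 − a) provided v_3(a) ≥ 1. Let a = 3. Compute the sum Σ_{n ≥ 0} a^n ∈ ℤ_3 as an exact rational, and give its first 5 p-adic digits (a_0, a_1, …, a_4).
Σ a^n = 1/(1 − a) = -1/2;  first 5 digits = (1, 1, 1, 1, 1)

v_3(a) = 1 ≥ 1, so the series converges in ℤ_3 to 1/(1 − a) = 1/(1 − 3) = -1/2. Expand this rational in ℤ_3: compute digits iteratively via d_i = x_i mod 3, x_{i+1} = (x_i − d_i)/3. The first 5 digits are (1, 1, 1, 1, 1).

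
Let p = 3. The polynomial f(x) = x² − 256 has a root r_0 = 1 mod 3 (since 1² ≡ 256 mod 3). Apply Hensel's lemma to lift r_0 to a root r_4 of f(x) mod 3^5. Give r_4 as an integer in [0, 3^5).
r_4 = 16 (mod 243)

Hensel's recurrence: r_{i+1} = r_i − f(r_i)·(f′(r_i))^{-1} mod 3^{i+2}, with f′(x) = 2x. Iterate:
  r_0 = 1 (mod 3)
  r_1 = 7 (mod 9)
  r_2 = 16 (mod 27)
  r_3 = 16 (mod 81)
  r_4 = 16 (mod 243)
Final: r_4 = 16, and one checks f(r_4) ≡ 0 mod 3^5.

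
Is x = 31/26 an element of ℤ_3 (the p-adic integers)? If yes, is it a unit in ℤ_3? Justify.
x ∈ ℤ_3^× (unit); v_3(x) = 0

ℤ_3 = {x ∈ ℚ_3 : v_3(x) ≥ 0} and ℤ_3^× = {x ∈ ℤ_3 : v_3(x) = 0}. Here v_3(31/26) = v_3(num) − v_3(den) = 0; compare against these criteria.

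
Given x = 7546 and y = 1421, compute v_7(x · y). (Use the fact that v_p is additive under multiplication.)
v_7(10722866) = 5

v_p(x) = 3 (factor: 7546 = 7^3 · 22); v_p(y) = 2 (factor: 1421 = 7^2 · 29). Additivity: v_p(xy) = v_p(x) + v_p(y) = 3 + 2 = 5. (Direct check: xy = 10722866 = 7^5 · (638).)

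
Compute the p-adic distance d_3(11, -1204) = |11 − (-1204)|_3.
d_3(11, -1204) = 1/243

Step 1 — x − y = 11 − (-1204) = 1215. Step 2 — v_3(1215) = 5 (factor: 1215 = (3^5 · 5); the sign does not affect v_p). Step 3 — |x − y|_3 = 3^{-5} = 1/243.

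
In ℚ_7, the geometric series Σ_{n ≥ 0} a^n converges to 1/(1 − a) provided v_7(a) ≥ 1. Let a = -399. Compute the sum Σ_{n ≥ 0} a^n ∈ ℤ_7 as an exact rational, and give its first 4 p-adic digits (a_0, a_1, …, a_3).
Σ a^n = 1/(1 − a) = 1/400;  first 4 digits = (1, 6, 6, 6)

v_7(a) = 1 ≥ 1, so the series converges in ℤ_7 to 1/(1 − a) = 1/(1 − (-399)) = 1/400. Expand this rational in ℤ_7: compute digits iteratively via d_i = x_i mod 7, x_{i+1} = (x_i − d_i)/7. The first 4 digits are (1, 6, 6, 6).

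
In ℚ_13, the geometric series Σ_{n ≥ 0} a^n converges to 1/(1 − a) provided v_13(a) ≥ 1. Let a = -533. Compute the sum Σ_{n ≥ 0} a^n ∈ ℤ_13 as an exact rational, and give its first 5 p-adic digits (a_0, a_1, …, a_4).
Σ a^n = 1/(1 − a) = 1/534;  first 5 digits = (1, 11, 0, 4, 2)

v_13(a) = 1 ≥ 1, so the series converges in ℤ_13 to 1/(1 − a) = 1/(1 − (-533)) = 1/534. Expand this rational in ℤ_13: compute digits iteratively via d_i = x_i mod 13, x_{i+1} = (x_i − d_i)/13. The first 5 digits are (1, 11, 0, 4, 2).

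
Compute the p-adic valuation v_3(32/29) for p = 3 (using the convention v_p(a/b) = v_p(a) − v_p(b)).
v_3(32/29) = 0

Factor powers of 3 from the numerator and denominator of the reduced fraction: 32 = 3^0 · 32 and 29 = 3^0 · 29. Apply v_p(a/b) = v_p(a) − v_p(b): v_3(32/29) = 0 − 0 = 0.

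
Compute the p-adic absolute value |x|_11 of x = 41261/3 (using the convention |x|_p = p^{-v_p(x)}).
|41261/3|_11 = 1/1331

Step 1 — compute v_11(x) by factoring powers of 11 out of the numerator and denominator: v_11(41261/3) = 3. Step 2 — apply |x|_p = p^{-v_p(x)} = 11^{-3} = 1/1331.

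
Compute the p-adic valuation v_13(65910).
v_13(65910) = 3

v_13(n) is the largest exponent k such that 13^k divides n. Factor out: 65910 = 13^3 · 30. (Sign doesn't affect v_p.) So v_13(65910) = 3.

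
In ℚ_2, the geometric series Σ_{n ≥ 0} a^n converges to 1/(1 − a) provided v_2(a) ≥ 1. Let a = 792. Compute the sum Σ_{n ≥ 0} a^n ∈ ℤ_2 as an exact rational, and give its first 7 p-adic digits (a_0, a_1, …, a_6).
Σ a^n = 1/(1 − a) = -1/791;  first 7 digits = (1, 0, 0, 1, 1, 0, 1)

v_2(a) = 3 ≥ 1, so the series converges in ℤ_2 to 1/(1 − a) = 1/(1 − 792) = -1/791. Expand this rational in ℤ_2: compute digits iteratively via d_i = x_i mod 2, x_{i+1} = (x_i − d_i)/2. The first 7 digits are (1, 0, 0, 1, 1, 0, 1).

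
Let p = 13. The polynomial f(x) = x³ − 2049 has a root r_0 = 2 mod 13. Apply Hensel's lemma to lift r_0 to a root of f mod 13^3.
r_2 = 1003 (mod 2197)

Hensel: r_{i+1} = r_i − f(r_i)/f′(r_i) mod 13^{i+2}, where f′(x) = 3x². Iterate:
  r_0 = 2 (mod 13)
  r_1 = 158 (mod 169)
  r_2 = 1003 (mod 2197)
Final: r = 1003 with f(r) ≡ 0 mod 13^3.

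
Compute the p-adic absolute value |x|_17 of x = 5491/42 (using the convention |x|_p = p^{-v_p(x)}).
|5491/42|_17 = 1/289

Step 1 — compute v_17(x) by factoring powers of 17 out of the numerator and denominator: v_17(5491/42) = 2. Step 2 — apply |x|_p = p^{-v_p(x)} = 17^{-2} = 1/289.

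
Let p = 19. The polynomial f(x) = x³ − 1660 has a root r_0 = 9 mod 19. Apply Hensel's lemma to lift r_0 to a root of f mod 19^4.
r_3 = 3296 (mod 130321)

Hensel: r_{i+1} = r_i − f(r_i)/f′(r_i) mod 19^{i+2}, where f′(x) = 3x². Iterate:
  r_0 = 9 (mod 19)
  r_1 = 47 (mod 361)
  r_2 = 3296 (mod 6859)
  r_3 = 3296 (mod 130321)
Final: r = 3296 with f(r) ≡ 0 mod 19^4.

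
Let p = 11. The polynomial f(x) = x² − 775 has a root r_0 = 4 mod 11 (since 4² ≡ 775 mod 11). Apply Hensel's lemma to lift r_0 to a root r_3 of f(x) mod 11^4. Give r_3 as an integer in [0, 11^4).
r_3 = 10399 (mod 14641)

Hensel's recurrence: r_{i+1} = r_i − f(r_i)·(f′(r_i))^{-1} mod 11^{i+2}, with f′(x) = 2x. Iterate:
  r_0 = 4 (mod 11)
  r_1 = 114 (mod 121)
  r_2 = 1082 (mod 1331)
  r_3 = 10399 (mod 14641)
Final: r_3 = 10399, and one checks f(r_3) ≡ 0 mod 11^4.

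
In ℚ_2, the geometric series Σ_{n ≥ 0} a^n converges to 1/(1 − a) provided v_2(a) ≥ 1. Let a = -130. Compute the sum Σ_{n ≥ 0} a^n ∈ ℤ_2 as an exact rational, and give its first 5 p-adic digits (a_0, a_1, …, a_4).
Σ a^n = 1/(1 − a) = 1/131;  first 5 digits = (1, 1, 0, 1, 0)

v_2(a) = 1 ≥ 1, so the series converges in ℤ_2 to 1/(1 − a) = 1/(1 − (-130)) = 1/131. Expand this rational in ℤ_2: compute digits iteratively via d_i = x_i mod 2, x_{i+1} = (x_i − d_i)/2. The first 5 digits are (1, 1, 0, 1, 0).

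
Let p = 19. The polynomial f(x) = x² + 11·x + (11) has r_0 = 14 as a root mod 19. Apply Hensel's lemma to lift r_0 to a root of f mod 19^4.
r_3 = 13371 (mod 130321)

Hensel: r_{i+1} = r_i − f(r_i)·(f′(r_i))^{-1} mod 19^{i+2}, f′(x) = 2x + 11. Iterate:
  r_0 = 14 (mod 19)
  r_1 = 14 (mod 361)
  r_2 = 6512 (mod 6859)
  r_3 = 13371 (mod 130321)
Final: r = 13371 satisfies f(r) ≡ 0 mod 19^4.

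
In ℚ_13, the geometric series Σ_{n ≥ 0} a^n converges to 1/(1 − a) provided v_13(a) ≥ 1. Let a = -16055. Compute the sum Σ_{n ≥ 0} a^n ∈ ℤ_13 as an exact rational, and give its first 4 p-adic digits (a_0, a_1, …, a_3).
Σ a^n = 1/(1 − a) = 1/16056;  first 4 digits = (1, 0, 9, 5)

v_13(a) = 2 ≥ 1, so the series converges in ℤ_13 to 1/(1 − a) = 1/(1 − (-16055)) = 1/16056. Expand this rational in ℤ_13: compute digits iteratively via d_i = x_i mod 13, x_{i+1} = (x_i − d_i)/13. The first 4 digits are (1, 0, 9, 5).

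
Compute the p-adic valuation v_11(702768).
v_11(702768) = 4

v_11(n) is the largest exponent k such that 11^k divides n. Factor out: 702768 = 11^4 · 48. (Sign doesn't affect v_p.) So v_11(702768) = 4.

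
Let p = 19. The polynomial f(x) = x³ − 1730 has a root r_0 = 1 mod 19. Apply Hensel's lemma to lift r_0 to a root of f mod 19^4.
r_3 = 112728 (mod 130321)

Hensel: r_{i+1} = r_i − f(r_i)/f′(r_i) mod 19^{i+2}, where f′(x) = 3x². Iterate:
  r_0 = 1 (mod 19)
  r_1 = 96 (mod 361)
  r_2 = 2984 (mod 6859)
  r_3 = 112728 (mod 130321)
Final: r = 112728 with f(r) ≡ 0 mod 19^4.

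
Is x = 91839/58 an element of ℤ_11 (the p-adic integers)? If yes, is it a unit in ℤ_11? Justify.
x ∈ ℤ_11 but not a unit; v_11(x) = 3 > 0

ℤ_11 = {x ∈ ℚ_11 : v_11(x) ≥ 0} and ℤ_11^× = {x ∈ ℤ_11 : v_11(x) = 0}. Here v_11(91839/58) = v_11(num) − v_11(den) = 3; compare against these criteria.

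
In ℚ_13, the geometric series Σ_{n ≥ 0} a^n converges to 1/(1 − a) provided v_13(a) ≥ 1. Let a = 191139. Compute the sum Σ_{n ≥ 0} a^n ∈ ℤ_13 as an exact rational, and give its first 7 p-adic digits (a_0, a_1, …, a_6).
Σ a^n = 1/(1 − a) = -1/191138;  first 7 digits = (1, 0, 0, 9, 6, 0, 3)

v_13(a) = 3 ≥ 1, so the series converges in ℤ_13 to 1/(1 − a) = 1/(1 − 191139) = -1/191138. Expand this rational in ℤ_13: compute digits iteratively via d_i = x_i mod 13, x_{i+1} = (x_i − d_i)/13. The first 7 digits are (1, 0, 0, 9, 6, 0, 3).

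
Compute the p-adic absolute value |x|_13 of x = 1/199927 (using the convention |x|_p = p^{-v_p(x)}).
|1/199927|_13 = 28561

Step 1 — compute v_13(x) by factoring powers of 13 out of the numerator and denominator: v_13(1/199927) = -4. Step 2 — apply |x|_p = p^{-v_p(x)} = 13^{4} = 28561.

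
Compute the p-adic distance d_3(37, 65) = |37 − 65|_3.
d_3(37, 65) = 1

Step 1 — x − y = 37 − 65 = -28. Step 2 — v_3(-28) = 0 (factor: -28 = −(3^0 · 28); the sign does not affect v_p). Step 3 — |x − y|_3 = 3^{0} = 1.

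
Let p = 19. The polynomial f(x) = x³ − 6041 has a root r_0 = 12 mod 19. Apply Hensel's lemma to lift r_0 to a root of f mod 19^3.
r_2 = 6225 (mod 6859)

Hensel: r_{i+1} = r_i − f(r_i)/f′(r_i) mod 19^{i+2}, where f′(x) = 3x². Iterate:
  r_0 = 12 (mod 19)
  r_1 = 88 (mod 361)
  r_2 = 6225 (mod 6859)
Final: r = 6225 with f(r) ≡ 0 mod 19^3.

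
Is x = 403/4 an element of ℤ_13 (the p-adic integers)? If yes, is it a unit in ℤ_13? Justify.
x ∈ ℤ_13 but not a unit; v_13(x) = 1 > 0

ℤ_13 = {x ∈ ℚ_13 : v_13(x) ≥ 0} and ℤ_13^× = {x ∈ ℤ_13 : v_13(x) = 0}. Here v_13(403/4) = v_13(num) − v_13(den) = 1; compare against these criteria.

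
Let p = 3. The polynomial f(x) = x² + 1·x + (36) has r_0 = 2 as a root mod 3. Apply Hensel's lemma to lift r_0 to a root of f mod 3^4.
r_3 = 35 (mod 81)

Hensel: r_{i+1} = r_i − f(r_i)·(f′(r_i))^{-1} mod 3^{i+2}, f′(x) = 2x + 1. Iterate:
  r_0 = 2 (mod 3)
  r_1 = 8 (mod 9)
  r_2 = 8 (mod 27)
  r_3 = 35 (mod 81)
Final: r = 35 satisfies f(r) ≡ 0 mod 3^4.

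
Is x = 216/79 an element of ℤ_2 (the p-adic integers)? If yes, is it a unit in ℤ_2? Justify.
x ∈ ℤ_2 but not a unit; v_2(x) = 3 > 0

ℤ_2 = {x ∈ ℚ_2 : v_2(x) ≥ 0} and ℤ_2^× = {x ∈ ℤ_2 : v_2(x) = 0}. Here v_2(216/79) = v_2(num) − v_2(den) = 3; compare against these criteria.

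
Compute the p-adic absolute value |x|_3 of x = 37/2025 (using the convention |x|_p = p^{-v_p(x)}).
|37/2025|_3 = 81

Step 1 — compute v_3(x) by factoring powers of 3 out of the numerator and denominator: v_3(37/2025) = -4. Step 2 — apply |x|_p = p^{-v_p(x)} = 3^{4} = 81.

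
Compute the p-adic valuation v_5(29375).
v_5(29375) = 4

v_5(n) is the largest exponent k such that 5^k divides n. Factor out: 29375 = 5^4 · 47. (Sign doesn't affect v_p.) So v_5(29375) = 4.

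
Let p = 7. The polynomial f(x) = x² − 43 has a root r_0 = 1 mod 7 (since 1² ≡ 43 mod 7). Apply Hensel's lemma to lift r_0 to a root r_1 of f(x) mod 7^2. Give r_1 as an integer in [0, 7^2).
r_1 = 22 (mod 49)

Hensel's recurrence: r_{i+1} = r_i − f(r_i)·(f′(r_i))^{-1} mod 7^{i+2}, with f′(x) = 2x. Iterate:
  r_0 = 1 (mod 7)
  r_1 = 22 (mod 49)
Final: r_1 = 22, and one checks f(r_1) ≡ 0 mod 7^2.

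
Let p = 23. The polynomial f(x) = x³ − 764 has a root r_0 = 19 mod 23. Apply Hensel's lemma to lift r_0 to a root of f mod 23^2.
r_1 = 410 (mod 529)

Hensel: r_{i+1} = r_i − f(r_i)/f′(r_i) mod 23^{i+2}, where f′(x) = 3x². Iterate:
  r_0 = 19 (mod 23)
  r_1 = 410 (mod 529)
Final: r = 410 with f(r) ≡ 0 mod 23^2.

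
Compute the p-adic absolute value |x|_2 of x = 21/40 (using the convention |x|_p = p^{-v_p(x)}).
|21/40|_2 = 8

Step 1 — compute v_2(x) by factoring powers of 2 out of the numerator and denominator: v_2(21/40) = -3. Step 2 — apply |x|_p = p^{-v_p(x)} = 2^{3} = 8.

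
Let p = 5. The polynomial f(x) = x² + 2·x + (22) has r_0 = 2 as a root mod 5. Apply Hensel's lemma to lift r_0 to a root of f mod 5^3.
r_2 = 97 (mod 125)

Hensel: r_{i+1} = r_i − f(r_i)·(f′(r_i))^{-1} mod 5^{i+2}, f′(x) = 2x + 2. Iterate:
  r_0 = 2 (mod 5)
  r_1 = 22 (mod 25)
  r_2 = 97 (mod 125)
Final: r = 97 satisfies f(r) ≡ 0 mod 5^3.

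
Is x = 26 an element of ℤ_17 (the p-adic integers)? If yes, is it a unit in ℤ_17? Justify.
x ∈ ℤ_17^× (unit); v_17(x) = 0

ℤ_17 = {x ∈ ℚ_17 : v_17(x) ≥ 0} and ℤ_17^× = {x ∈ ℤ_17 : v_17(x) = 0}. Here v_17(26) = v_17(num) − v_17(den) = 0; compare against these criteria.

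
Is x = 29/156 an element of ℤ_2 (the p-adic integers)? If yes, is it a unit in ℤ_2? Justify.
x ∉ ℤ_2 (v_2(x) = -2 < 0)

ℤ_2 = {x ∈ ℚ_2 : v_2(x) ≥ 0} and ℤ_2^× = {x ∈ ℤ_2 : v_2(x) = 0}. Here v_2(29/156) = v_2(num) − v_2(den) = -2; compare against these criteria.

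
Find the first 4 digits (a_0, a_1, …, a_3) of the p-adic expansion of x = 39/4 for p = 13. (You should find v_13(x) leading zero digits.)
(a_0, …, a_3) = (0, 4, 3, 3)

v_13(39/4) = 1, so a_0 = ... = a_0 = 0. Factor out: x = 13^1 · u with u = 3/4 a unit in ℤ_13. Expand u iteratively via a_{v+i} = u_i mod 13, u_{i+1} = (u_i − a_{v+i})/13:
  u_0 = 3/4;  a_1 = 4;  u_1 = (u_0 − 4)/13 = -1/4
  u_1 = -1/4;  a_2 = 3;  u_2 = (u_1 − 3)/13 = -1/4
  u_2 = -1/4;  a_3 = 3;  u_3 = (u_2 − 3)/13 = -1/4
Digits: (0, 4, 3, 3).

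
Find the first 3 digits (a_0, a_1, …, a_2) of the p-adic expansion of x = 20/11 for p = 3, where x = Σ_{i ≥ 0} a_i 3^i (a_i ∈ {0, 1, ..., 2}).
(a_0, …, a_2) = (1, 0, 2)

v_3(20/11) = 0 (numerator and denominator both coprime to 3), so x ∈ ℤ_3^×. Compute digits iteratively via a_i = x_i mod 3, x_{i+1} = (x_i − a_i)/3, with x_0 = x:
  x_0 = 20/11;  a_0 = 1;  x_1 = (x_0 − 1)/3 = 3/11
  x_1 = 3/11;  a_1 = 0;  x_2 = (x_1 − 0)/3 = 1/11
  x_2 = 1/11;  a_2 = 2;  x_3 = (x_2 − 2)/3 = -7/11
Digits: (1, 0, 2).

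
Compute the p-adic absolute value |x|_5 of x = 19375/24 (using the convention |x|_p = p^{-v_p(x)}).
|19375/24|_5 = 1/625

Step 1 — compute v_5(x) by factoring powers of 5 out of the numerator and denominator: v_5(19375/24) = 4. Step 2 — apply |x|_p = p^{-v_p(x)} = 5^{-4} = 1/625.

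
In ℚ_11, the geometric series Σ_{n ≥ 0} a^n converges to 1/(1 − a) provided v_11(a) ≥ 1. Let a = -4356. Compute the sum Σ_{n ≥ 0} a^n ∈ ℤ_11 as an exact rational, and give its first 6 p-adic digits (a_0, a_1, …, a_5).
Σ a^n = 1/(1 − a) = 1/4357;  first 6 digits = (1, 0, 8, 7, 8, 7)

v_11(a) = 2 ≥ 1, so the series converges in ℤ_11 to 1/(1 − a) = 1/(1 − (-4356)) = 1/4357. Expand this rational in ℤ_11: compute digits iteratively via d_i = x_i mod 11, x_{i+1} = (x_i − d_i)/11. The first 6 digits are (1, 0, 8, 7, 8, 7).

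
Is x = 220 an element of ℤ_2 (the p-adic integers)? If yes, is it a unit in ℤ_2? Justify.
x ∈ ℤ_2 but not a unit; v_2(x) = 2 > 0

ℤ_2 = {x ∈ ℚ_2 : v_2(x) ≥ 0} and ℤ_2^× = {x ∈ ℤ_2 : v_2(x) = 0}. Here v_2(220) = v_2(num) − v_2(den) = 2; compare against these criteria.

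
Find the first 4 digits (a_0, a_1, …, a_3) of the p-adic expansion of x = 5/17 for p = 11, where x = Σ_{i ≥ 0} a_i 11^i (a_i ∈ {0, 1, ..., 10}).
(a_0, …, a_3) = (10, 3, 10, 1)

v_11(5/17) = 0 (numerator and denominator both coprime to 11), so x ∈ ℤ_11^×. Compute digits iteratively via a_i = x_i mod 11, x_{i+1} = (x_i − a_i)/11, with x_0 = x:
  x_0 = 5/17;  a_0 = 10;  x_1 = (x_0 − 10)/11 = -15/17
  x_1 = -15/17;  a_1 = 3;  x_2 = (x_1 − 3)/11 = -6/17
  x_2 = -6/17;  a_2 = 10;  x_3 = (x_2 − 10)/11 = -16/17
  x_3 = -16/17;  a_3 = 1;  x_4 = (x_3 − 1)/11 = -3/17
Digits: (10, 3, 10, 1).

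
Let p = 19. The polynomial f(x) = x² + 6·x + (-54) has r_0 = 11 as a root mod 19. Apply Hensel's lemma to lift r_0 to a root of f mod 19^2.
r_1 = 277 (mod 361)

Hensel: r_{i+1} = r_i − f(r_i)·(f′(r_i))^{-1} mod 19^{i+2}, f′(x) = 2x + 6. Iterate:
  r_0 = 11 (mod 19)
  r_1 = 277 (mod 361)
Final: r = 277 satisfies f(r) ≡ 0 mod 19^2.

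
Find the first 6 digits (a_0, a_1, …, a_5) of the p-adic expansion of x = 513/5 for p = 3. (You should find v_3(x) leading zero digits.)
(a_0, …, a_5) = (0, 0, 0, 2, 0, 2)

v_3(513/5) = 3, so a_0 = ... = a_2 = 0. Factor out: x = 3^3 · u with u = 19/5 a unit in ℤ_3. Expand u iteratively via a_{v+i} = u_i mod 3, u_{i+1} = (u_i − a_{v+i})/3:
  u_0 = 19/5;  a_3 = 2;  u_1 = (u_0 − 2)/3 = 3/5
  u_1 = 3/5;  a_4 = 0;  u_2 = (u_1 − 0)/3 = 1/5
  u_2 = 1/5;  a_5 = 2;  u_3 = (u_2 − 2)/3 = -3/5
Digits: (0, 0, 0, 2, 0, 2).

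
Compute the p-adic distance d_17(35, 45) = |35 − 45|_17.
d_17(35, 45) = 1

Step 1 — x − y = 35 − 45 = -10. Step 2 — v_17(-10) = 0 (factor: -10 = −(17^0 · 10); the sign does not affect v_p). Step 3 — |x − y|_17 = 17^{0} = 1.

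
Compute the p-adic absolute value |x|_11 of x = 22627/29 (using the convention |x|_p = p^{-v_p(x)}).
|22627/29|_11 = 1/1331

Step 1 — compute v_11(x) by factoring powers of 11 out of the numerator and denominator: v_11(22627/29) = 3. Step 2 — apply |x|_p = p^{-v_p(x)} = 11^{-3} = 1/1331.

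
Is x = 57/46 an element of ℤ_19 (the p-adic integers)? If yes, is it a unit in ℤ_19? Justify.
x ∈ ℤ_19 but not a unit; v_19(x) = 1 > 0

ℤ_19 = {x ∈ ℚ_19 : v_19(x) ≥ 0} and ℤ_19^× = {x ∈ ℤ_19 : v_19(x) = 0}. Here v_19(57/46) = v_19(num) − v_19(den) = 1; compare against these criteria.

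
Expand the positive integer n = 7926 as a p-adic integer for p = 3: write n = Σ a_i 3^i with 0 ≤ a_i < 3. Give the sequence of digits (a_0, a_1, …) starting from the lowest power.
(a_0, a_1, …) = (0, 2, 1, 2, 1, 2, 1, 0, 1)

Repeated division by 3 gives the digits low-to-high: 7926 = 2·3^1 + 1·3^2 + 2·3^3 + 1·3^4 + 2·3^5 + 1·3^6 + 1·3^8. Digit sequence: (0, 2, 1, 2, 1, 2, 1, 0, 1).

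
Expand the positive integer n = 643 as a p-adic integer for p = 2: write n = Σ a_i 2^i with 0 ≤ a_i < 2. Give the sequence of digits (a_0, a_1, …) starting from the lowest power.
(a_0, a_1, …) = (1, 1, 0, 0, 0, 0, 0, 1, 0, 1)

Repeated division by 2 gives the digits low-to-high: 643 = 1 + 1·2^1 + 1·2^7 + 1·2^9. Digit sequence: (1, 1, 0, 0, 0, 0, 0, 1, 0, 1).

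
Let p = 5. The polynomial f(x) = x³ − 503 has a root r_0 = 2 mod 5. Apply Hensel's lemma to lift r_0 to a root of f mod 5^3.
r_2 = 87 (mod 125)

Hensel: r_{i+1} = r_i − f(r_i)/f′(r_i) mod 5^{i+2}, where f′(x) = 3x². Iterate:
  r_0 = 2 (mod 5)
  r_1 = 12 (mod 25)
  r_2 = 87 (mod 125)
Final: r = 87 with f(r) ≡ 0 mod 5^3.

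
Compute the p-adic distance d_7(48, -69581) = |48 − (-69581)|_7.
d_7(48, -69581) = 1/2401

Step 1 — x − y = 48 − (-69581) = 69629. Step 2 — v_7(69629) = 4 (factor: 69629 = (7^4 · 29); the sign does not affect v_p). Step 3 — |x − y|_7 = 7^{-4} = 1/2401.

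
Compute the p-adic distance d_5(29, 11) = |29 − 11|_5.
d_5(29, 11) = 1

Step 1 — x − y = 29 − 11 = 18. Step 2 — v_5(18) = 0 (factor: 18 = (5^0 · 18); the sign does not affect v_p). Step 3 — |x − y|_5 = 5^{0} = 1.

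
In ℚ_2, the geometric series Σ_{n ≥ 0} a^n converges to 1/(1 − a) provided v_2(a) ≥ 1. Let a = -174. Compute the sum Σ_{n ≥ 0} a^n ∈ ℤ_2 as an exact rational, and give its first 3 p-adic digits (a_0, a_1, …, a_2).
Σ a^n = 1/(1 − a) = 1/175;  first 3 digits = (1, 1, 1)

v_2(a) = 1 ≥ 1, so the series converges in ℤ_2 to 1/(1 − a) = 1/(1 − (-174)) = 1/175. Expand this rational in ℤ_2: compute digits iteratively via d_i = x_i mod 2, x_{i+1} = (x_i − d_i)/2. The first 3 digits are (1, 1, 1).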